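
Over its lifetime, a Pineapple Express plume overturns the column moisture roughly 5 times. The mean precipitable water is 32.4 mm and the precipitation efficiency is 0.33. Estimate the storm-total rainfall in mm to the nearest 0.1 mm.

Each cycle deposits ε × PW = 0.33 × 32.4 = 10.692 mm.
Over 5 cycles: 5 × 10.692 = 53.5 mm.

rainfall ≈ 53.5 mm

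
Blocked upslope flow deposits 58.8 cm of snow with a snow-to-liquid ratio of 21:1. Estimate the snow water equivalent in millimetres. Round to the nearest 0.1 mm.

SWE ≈ 28.0 mm

SWE = snow depth / ratio = 58.8 cm / 21 = 2.800 cm = 28.0 mm.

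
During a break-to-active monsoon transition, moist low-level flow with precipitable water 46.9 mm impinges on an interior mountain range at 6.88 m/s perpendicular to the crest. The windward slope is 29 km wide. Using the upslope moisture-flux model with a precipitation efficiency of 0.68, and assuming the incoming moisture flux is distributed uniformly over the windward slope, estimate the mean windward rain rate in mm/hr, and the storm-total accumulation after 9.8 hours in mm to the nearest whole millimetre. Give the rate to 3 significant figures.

R ≈ 27.2 mm/hr; total ≈ 267 mm

Incoming column moisture flux per unit ridge length: F = V × PW = 6.88 × 46.9 = 322.672 mm·m/s.
Spread over the 29 km slope with efficiency ε = 0.68: R = ε·F/W = 0.68 × 322.672 / 29000 m = 7.566e-03 mm/s.
R = 7.566e-03 × 3600 = 27.2 mm/hr.
Over 9.8 h: total = 27.2 × 9.8 = 266.56 ≈ 267 mm.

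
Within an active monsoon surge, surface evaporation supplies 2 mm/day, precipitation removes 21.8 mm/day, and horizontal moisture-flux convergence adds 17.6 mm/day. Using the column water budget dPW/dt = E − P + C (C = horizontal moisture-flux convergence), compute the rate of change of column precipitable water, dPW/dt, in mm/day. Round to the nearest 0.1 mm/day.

dPW/dt ≈ -2.2 mm/day

dPW/dt = E − P + C = 2 − 21.8 + (17.6) = -2.2 mm/day.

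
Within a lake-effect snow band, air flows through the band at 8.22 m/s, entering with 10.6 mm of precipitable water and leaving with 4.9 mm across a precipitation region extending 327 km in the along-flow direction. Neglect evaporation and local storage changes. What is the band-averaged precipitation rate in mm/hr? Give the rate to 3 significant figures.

R ≈ 0.516 mm/hr

Column moisture flux per unit crosswind length is F = V × PW.
Inflow: F_in = 8.22 × 10.6 = 87.132 mm·m/s
Outflow: F_out = 8.22 × 4.9 = 40.278 mm·m/s
Steady-state rate R = (F_in − F_out)/L = (87.132 − 40.278) / 327000 m = 1.433e-04 mm/s.
R = 1.433e-04 × 3600 = 0.516 mm/hr.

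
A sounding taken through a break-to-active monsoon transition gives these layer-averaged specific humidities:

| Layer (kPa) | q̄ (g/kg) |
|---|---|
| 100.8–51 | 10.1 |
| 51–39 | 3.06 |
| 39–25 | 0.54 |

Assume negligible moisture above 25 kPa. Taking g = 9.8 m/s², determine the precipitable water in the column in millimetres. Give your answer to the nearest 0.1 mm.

Precipitable water is the column-integrated vapour mass per unit area: PW = (1/g) Σ q̄ Δp, with q in kg/kg and Δp in Pa (1 kg/m² of water = 1 mm).
Layer 100.8–51 kPa: Δp = 498 hPa = 49800 Pa, q̄ = 0.0101 kg/kg → 0.0101 × 49800 / 9.8 = 51.32 mm
Layer 51–39 kPa: Δp = 120 hPa = 12000 Pa, q̄ = 0.00306 kg/kg → 0.00306 × 12000 / 9.8 = 3.75 mm
Layer 39–25 kPa: Δp = 140 hPa = 14000 Pa, q̄ = 0.00054 kg/kg → 0.00054 × 14000 / 9.8 = 0.77 mm
PW = 51.32 + 3.75 + 0.77 = 55.84 ≈ 55.8 mm.

PW ≈ 55.8 mm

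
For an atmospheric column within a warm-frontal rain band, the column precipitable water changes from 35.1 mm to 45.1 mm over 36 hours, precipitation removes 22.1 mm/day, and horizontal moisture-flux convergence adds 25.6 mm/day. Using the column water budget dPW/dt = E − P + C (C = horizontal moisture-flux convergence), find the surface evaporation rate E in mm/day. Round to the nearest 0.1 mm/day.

E ≈ 3.2 mm/day

dPW/dt = (45.1 − 35.1) mm / (36/24 day) = +6.667 mm/day.
E = dPW/dt + P − C = (+6.667) + 22.1 − (25.6) = 3.2 mm/day.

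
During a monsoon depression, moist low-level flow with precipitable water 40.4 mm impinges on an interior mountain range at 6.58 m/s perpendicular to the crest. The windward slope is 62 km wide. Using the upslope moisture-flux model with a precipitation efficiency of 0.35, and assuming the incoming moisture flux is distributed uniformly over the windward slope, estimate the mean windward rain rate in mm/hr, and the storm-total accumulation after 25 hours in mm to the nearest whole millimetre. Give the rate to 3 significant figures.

Incoming column moisture flux per unit ridge length: F = V × PW = 6.58 × 40.4 = 265.832 mm·m/s.
Spread over the 62 km slope with efficiency ε = 0.35: R = ε·F/W = 0.35 × 265.832 / 62000 m = 1.501e-03 mm/s.
R = 1.501e-03 × 3600 = 5.40 mm/hr.
Over 25 h: total = 5.40 × 25 = 135 mm.

R ≈ 5.40 mm/hr; total ≈ 135 mm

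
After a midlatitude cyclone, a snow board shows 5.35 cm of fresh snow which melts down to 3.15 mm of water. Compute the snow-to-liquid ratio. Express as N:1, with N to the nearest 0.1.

Ratio = snow depth / SWE = 53.5 mm / 3.15 mm = 17.0, i.e. 17.0:1.

ratio ≈ 17.0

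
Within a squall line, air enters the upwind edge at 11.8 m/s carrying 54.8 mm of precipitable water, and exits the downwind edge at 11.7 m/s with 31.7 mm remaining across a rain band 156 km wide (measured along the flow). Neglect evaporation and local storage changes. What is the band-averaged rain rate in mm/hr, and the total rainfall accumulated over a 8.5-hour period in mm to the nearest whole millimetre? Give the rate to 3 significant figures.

Column moisture flux per unit crosswind length is F = V × PW.
Inflow: F_in = 11.8 × 54.8 = 646.64 mm·m/s
Outflow: F_out = 11.7 × 31.7 = 370.89 mm·m/s
Steady-state rate R = (F_in − F_out)/L = (646.64 − 370.89) / 156000 m = 1.768e-03 mm/s.
R = 1.768e-03 × 3600 = 6.36 mm/hr.
Over 8.5 h: total = 6.36 × 8.5 = 54.06 ≈ 54 mm.

R ≈ 6.36 mm/hr; total ≈ 54 mm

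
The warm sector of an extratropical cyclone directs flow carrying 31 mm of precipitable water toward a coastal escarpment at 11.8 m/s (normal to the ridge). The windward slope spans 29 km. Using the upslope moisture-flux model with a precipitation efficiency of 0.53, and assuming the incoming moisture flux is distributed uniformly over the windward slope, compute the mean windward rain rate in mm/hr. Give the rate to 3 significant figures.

Incoming column moisture flux per unit ridge length: F = V × PW = 11.8 × 31 = 365.8 mm·m/s.
Spread over the 29 km slope with efficiency ε = 0.53: R = ε·F/W = 0.53 × 365.8 / 29000 m = 6.685e-03 mm/s.
R = 6.685e-03 × 3600 = 24.1 mm/hr.

R ≈ 24.1 mm/hr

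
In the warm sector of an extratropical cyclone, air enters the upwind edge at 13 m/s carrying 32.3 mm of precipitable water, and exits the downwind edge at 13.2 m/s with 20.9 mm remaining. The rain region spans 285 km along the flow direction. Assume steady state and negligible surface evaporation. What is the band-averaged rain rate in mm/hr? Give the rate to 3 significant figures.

R ≈ 1.82 mm/hr

Column moisture flux per unit crosswind length is F = V × PW.
Inflow: F_in = 13 × 32.3 = 419.9 mm·m/s
Outflow: F_out = 13.2 × 20.9 = 275.88 mm·m/s
Steady-state rate R = (F_in − F_out)/L = (419.9 − 275.88) / 285000 m = 5.053e-04 mm/s.
R = 5.053e-04 × 3600 = 1.82 mm/hr.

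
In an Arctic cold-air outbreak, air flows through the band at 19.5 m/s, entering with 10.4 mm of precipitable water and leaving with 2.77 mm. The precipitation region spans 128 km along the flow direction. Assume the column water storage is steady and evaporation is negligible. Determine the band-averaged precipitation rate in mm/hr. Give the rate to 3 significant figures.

R ≈ 4.18 mm/hr

Column moisture flux per unit crosswind length is F = V × PW.
Inflow: F_in = 19.5 × 10.4 = 202.8 mm·m/s
Outflow: F_out = 19.5 × 2.77 = 54.015 mm·m/s
Steady-state rate R = (F_in − F_out)/L = (202.8 − 54.015) / 128000 m = 1.162e-03 mm/s.
R = 1.162e-03 × 3600 = 4.18 mm/hr.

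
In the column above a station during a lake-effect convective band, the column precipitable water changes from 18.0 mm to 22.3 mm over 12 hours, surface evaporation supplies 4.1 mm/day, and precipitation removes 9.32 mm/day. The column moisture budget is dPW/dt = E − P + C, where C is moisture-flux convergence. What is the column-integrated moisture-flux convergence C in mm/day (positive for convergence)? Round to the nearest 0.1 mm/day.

dPW/dt = (22.3 − 18.0) mm / (12/24 day) = +8.600 mm/day.
C = dPW/dt − E + P = (+8.600) − 4.1 + 9.32 = 13.8 mm/day.

C ≈ 13.8 mm/day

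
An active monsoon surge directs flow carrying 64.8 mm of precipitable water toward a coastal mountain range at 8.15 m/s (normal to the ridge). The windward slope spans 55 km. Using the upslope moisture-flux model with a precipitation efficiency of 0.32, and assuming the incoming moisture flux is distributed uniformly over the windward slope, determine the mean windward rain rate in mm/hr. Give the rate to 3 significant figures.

R ≈ 11.1 mm/hr

Incoming column moisture flux per unit ridge length: F = V × PW = 8.15 × 64.8 = 528.12 mm·m/s.
Spread over the 55 km slope with efficiency ε = 0.32: R = ε·F/W = 0.32 × 528.12 / 55000 m = 3.073e-03 mm/s.
R = 3.073e-03 × 3600 = 11.1 mm/hr.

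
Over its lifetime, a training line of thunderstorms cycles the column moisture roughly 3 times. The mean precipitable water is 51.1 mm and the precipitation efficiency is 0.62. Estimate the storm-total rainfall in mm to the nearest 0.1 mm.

Each cycle deposits ε × PW = 0.62 × 51.1 = 31.682 mm.
Over 3 cycles: 3 × 31.682 = 95.0 mm.

rainfall ≈ 95.0 mm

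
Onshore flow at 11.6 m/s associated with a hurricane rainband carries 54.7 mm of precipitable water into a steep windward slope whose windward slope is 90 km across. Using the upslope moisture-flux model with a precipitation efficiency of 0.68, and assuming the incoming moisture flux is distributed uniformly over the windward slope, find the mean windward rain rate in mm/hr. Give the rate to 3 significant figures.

Incoming column moisture flux per unit ridge length: F = V × PW = 11.6 × 54.7 = 634.52 mm·m/s.
Spread over the 90 km slope with efficiency ε = 0.68: R = ε·F/W = 0.68 × 634.52 / 90000 m = 4.794e-03 mm/s.
R = 4.794e-03 × 3600 = 17.3 mm/hr.

R ≈ 17.3 mm/hr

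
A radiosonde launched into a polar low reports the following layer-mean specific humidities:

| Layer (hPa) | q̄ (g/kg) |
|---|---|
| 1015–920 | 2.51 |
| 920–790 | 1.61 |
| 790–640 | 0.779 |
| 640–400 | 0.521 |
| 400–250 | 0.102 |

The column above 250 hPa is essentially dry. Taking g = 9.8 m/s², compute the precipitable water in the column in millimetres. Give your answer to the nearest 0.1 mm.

PW ≈ 7.2 mm

Precipitable water is the column-integrated vapour mass per unit area: PW = (1/g) Σ q̄ Δp, with q in kg/kg and Δp in Pa (1 kg/m² of water = 1 mm).
Layer 1015–920 hPa: Δp = 95 hPa = 9500 Pa, q̄ = 0.00251 kg/kg → 0.00251 × 9500 / 9.8 = 2.43 mm
Layer 920–790 hPa: Δp = 130 hPa = 13000 Pa, q̄ = 0.00161 kg/kg → 0.00161 × 13000 / 9.8 = 2.14 mm
Layer 790–640 hPa: Δp = 150 hPa = 15000 Pa, q̄ = 0.000779 kg/kg → 0.000779 × 15000 / 9.8 = 1.19 mm
Layer 640–400 hPa: Δp = 240 hPa = 24000 Pa, q̄ = 0.000521 kg/kg → 0.000521 × 24000 / 9.8 = 1.28 mm
Layer 400–250 hPa: Δp = 150 hPa = 15000 Pa, q̄ = 0.000102 kg/kg → 0.000102 × 15000 / 9.8 = 0.16 mm
PW = 2.43 + 2.14 + 1.19 + 1.28 + 0.16 = 7.20 ≈ 7.2 mm.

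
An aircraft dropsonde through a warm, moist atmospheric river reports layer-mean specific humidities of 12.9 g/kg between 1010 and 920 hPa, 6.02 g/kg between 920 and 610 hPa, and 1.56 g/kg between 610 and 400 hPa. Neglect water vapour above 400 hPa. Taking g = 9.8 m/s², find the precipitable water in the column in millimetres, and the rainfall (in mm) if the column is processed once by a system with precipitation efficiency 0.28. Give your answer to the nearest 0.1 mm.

PW ≈ 34.2 mm; rainfall ≈ 9.6 mm

Precipitable water is the column-integrated vapour mass per unit area: PW = (1/g) Σ q̄ Δp, with q in kg/kg and Δp in Pa (1 kg/m² of water = 1 mm).
Layer 1010–920 hPa: Δp = 90 hPa = 9000 Pa, q̄ = 0.0129 kg/kg → 0.0129 × 9000 / 9.8 = 11.85 mm
Layer 920–610 hPa: Δp = 310 hPa = 31000 Pa, q̄ = 0.00602 kg/kg → 0.00602 × 31000 / 9.8 = 19.04 mm
Layer 610–400 hPa: Δp = 210 hPa = 21000 Pa, q̄ = 0.00156 kg/kg → 0.00156 × 21000 / 9.8 = 3.34 mm
PW = 11.85 + 19.04 + 3.34 = 34.23 ≈ 34.2 mm.
Rainfall = ε × PW = 0.28 × 34.2 = 9.6 mm.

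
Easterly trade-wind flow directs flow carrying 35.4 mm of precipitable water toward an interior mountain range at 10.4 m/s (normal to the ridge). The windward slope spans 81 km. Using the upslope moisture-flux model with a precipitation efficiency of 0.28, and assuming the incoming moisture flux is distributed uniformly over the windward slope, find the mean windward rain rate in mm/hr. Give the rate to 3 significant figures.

R ≈ 4.58 mm/hr

Incoming column moisture flux per unit ridge length: F = V × PW = 10.4 × 35.4 = 368.16 mm·m/s.
Spread over the 81 km slope with efficiency ε = 0.28: R = ε·F/W = 0.28 × 368.16 / 81000 m = 1.273e-03 mm/s.
R = 1.273e-03 × 3600 = 4.58 mm/hr.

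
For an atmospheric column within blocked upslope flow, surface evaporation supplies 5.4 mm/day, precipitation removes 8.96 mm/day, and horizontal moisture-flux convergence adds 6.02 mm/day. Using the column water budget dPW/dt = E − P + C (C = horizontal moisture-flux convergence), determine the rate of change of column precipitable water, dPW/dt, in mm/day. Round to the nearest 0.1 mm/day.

dPW/dt = E − P + C = 5.4 − 8.96 + (6.02) = 2.5 mm/day.

dPW/dt ≈ 2.5 mm/day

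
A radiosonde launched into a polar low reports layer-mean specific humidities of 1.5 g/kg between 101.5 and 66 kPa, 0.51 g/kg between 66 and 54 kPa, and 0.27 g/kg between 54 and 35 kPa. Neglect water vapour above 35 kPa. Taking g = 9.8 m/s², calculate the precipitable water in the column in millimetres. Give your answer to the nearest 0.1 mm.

Precipitable water is the column-integrated vapour mass per unit area: PW = (1/g) Σ q̄ Δp, with q in kg/kg and Δp in Pa (1 kg/m² of water = 1 mm).
Layer 101.5–66 kPa: Δp = 355 hPa = 35500 Pa, q̄ = 0.0015 kg/kg → 0.0015 × 35500 / 9.8 = 5.43 mm
Layer 66–54 kPa: Δp = 120 hPa = 12000 Pa, q̄ = 0.00051 kg/kg → 0.00051 × 12000 / 9.8 = 0.62 mm
Layer 54–35 kPa: Δp = 190 hPa = 19000 Pa, q̄ = 0.00027 kg/kg → 0.00027 × 19000 / 9.8 = 0.52 mm
PW = 5.43 + 0.62 + 0.52 = 6.57 ≈ 6.6 mm.

PW ≈ 6.6 mm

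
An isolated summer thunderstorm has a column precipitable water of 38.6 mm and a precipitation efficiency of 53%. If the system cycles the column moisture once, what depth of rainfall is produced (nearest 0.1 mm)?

rainfall ≈ 20.5 mm

Rainfall = ε × PW = 0.53 × 38.6 = 20.5 mm.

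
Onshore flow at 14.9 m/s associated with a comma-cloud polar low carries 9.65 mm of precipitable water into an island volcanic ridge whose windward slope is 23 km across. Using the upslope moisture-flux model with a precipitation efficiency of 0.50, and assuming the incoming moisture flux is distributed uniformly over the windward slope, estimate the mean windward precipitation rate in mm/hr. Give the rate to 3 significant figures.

R ≈ 11.3 mm/hr

Incoming column moisture flux per unit ridge length: F = V × PW = 14.9 × 9.65 = 143.785 mm·m/s.
Spread over the 23 km slope with efficiency ε = 0.50: R = ε·F/W = 0.50 × 143.785 / 23000 m = 3.126e-03 mm/s.
R = 3.126e-03 × 3600 = 11.3 mm/hr.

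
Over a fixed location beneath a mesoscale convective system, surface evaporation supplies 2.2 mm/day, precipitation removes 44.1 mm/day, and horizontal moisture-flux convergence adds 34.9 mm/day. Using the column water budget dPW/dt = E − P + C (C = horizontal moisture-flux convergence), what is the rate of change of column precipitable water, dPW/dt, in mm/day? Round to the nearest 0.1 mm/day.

dPW/dt = E − P + C = 2.2 − 44.1 + (34.9) = -7.0 mm/day.

dPW/dt ≈ -7.0 mm/day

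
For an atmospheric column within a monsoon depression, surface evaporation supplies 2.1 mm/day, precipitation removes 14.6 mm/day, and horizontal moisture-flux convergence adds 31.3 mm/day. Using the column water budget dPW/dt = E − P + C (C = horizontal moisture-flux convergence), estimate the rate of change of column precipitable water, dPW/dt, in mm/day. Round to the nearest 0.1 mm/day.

dPW/dt ≈ 18.8 mm/day

dPW/dt = E − P + C = 2.1 − 14.6 + (31.3) = 18.8 mm/day.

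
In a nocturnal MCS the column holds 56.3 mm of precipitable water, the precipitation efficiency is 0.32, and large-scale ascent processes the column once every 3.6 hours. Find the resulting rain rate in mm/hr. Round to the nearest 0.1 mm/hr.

Each overturning extracts ε × PW = 0.32 × 56.3 = 18.016 mm.
Rate = ε·PW / τ = 18.016 / 3.6 h = 5.0 mm/hr.

R ≈ 5.0 mm/hr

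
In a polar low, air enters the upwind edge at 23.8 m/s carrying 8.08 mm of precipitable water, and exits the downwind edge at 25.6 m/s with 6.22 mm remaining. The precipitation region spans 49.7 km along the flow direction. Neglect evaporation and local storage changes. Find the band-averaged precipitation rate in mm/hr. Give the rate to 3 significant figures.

R ≈ 2.40 mm/hr

Column moisture flux per unit crosswind length is F = V × PW.
Inflow: F_in = 23.8 × 8.08 = 192.304 mm·m/s
Outflow: F_out = 25.6 × 6.22 = 159.232 mm·m/s
Steady-state rate R = (F_in − F_out)/L = (192.304 − 159.232) / 49700 m = 6.654e-04 mm/s.
R = 6.654e-04 × 3600 = 2.40 mm/hr.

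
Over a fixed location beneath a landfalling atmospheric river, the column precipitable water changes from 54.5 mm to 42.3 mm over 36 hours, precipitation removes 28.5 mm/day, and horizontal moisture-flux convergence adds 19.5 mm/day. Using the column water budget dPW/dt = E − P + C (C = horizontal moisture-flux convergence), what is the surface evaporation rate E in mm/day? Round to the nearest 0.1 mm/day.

dPW/dt = (42.3 − 54.5) mm / (36/24 day) = -8.133 mm/day.
E = dPW/dt + P − C = (-8.133) + 28.5 − (19.5) = 0.9 mm/day.

E ≈ 0.9 mm/day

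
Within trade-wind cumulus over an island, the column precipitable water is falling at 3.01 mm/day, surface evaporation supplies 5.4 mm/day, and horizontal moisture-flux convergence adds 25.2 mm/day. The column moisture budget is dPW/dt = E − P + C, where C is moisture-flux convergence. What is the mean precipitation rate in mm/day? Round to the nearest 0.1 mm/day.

P ≈ 33.6 mm/day

dPW/dt = -3.01 mm/day.
P = E + C − dPW/dt = 5.4 + (25.2) − (-3.01) = 33.6 mm/day.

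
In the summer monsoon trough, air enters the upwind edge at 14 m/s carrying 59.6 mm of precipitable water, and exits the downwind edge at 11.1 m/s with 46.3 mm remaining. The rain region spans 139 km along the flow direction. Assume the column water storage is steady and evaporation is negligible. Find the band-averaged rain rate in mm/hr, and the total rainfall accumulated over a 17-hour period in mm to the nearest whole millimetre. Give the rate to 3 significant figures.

R ≈ 8.30 mm/hr; total ≈ 141 mm

Column moisture flux per unit crosswind length is F = V × PW.
Inflow: F_in = 14 × 59.6 = 834.4 mm·m/s
Outflow: F_out = 11.1 × 46.3 = 513.93 mm·m/s
Steady-state rate R = (F_in − F_out)/L = (834.4 − 513.93) / 139000 m = 2.306e-03 mm/s.
R = 2.306e-03 × 3600 = 8.30 mm/hr.
Over 17 h: total = 8.30 × 17 = 141.1 ≈ 141 mm.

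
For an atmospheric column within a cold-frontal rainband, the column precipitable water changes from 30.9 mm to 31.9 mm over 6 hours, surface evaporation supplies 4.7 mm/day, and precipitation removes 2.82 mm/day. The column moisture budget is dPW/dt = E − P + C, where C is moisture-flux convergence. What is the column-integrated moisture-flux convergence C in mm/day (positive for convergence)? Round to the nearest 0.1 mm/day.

dPW/dt = (31.9 − 30.9) mm / (6/24 day) = +4.000 mm/day.
C = dPW/dt − E + P = (+4.000) − 4.7 + 2.82 = 2.1 mm/day.

C ≈ 2.1 mm/day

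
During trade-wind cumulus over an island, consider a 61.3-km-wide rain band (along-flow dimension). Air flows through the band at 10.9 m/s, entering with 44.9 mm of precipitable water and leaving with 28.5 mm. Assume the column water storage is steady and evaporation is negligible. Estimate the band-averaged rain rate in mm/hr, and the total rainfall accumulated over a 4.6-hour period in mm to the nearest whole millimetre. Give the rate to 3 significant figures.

Column moisture flux per unit crosswind length is F = V × PW.
Inflow: F_in = 10.9 × 44.9 = 489.41 mm·m/s
Outflow: F_out = 10.9 × 28.5 = 310.65 mm·m/s
Steady-state rate R = (F_in − F_out)/L = (489.41 − 310.65) / 61300 m = 2.916e-03 mm/s.
R = 2.916e-03 × 3600 = 10.5 mm/hr.
Over 4.6 h: total = 10.5 × 4.6 = 48.3 ≈ 48 mm.

R ≈ 10.5 mm/hr; total ≈ 48 mm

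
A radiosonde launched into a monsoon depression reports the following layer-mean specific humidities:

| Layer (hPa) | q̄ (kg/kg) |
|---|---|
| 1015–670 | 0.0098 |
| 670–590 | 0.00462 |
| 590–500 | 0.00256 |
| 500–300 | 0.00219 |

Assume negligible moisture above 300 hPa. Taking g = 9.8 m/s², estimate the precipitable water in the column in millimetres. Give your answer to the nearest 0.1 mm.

Precipitable water is the column-integrated vapour mass per unit area: PW = (1/g) Σ q̄ Δp, with q in kg/kg and Δp in Pa (1 kg/m² of water = 1 mm).
Layer 1015–670 hPa: Δp = 345 hPa = 34500 Pa, q̄ = 0.0098 kg/kg → 0.0098 × 34500 / 9.8 = 34.50 mm
Layer 670–590 hPa: Δp = 80 hPa = 8000 Pa, q̄ = 0.00462 kg/kg → 0.00462 × 8000 / 9.8 = 3.77 mm
Layer 590–500 hPa: Δp = 90 hPa = 9000 Pa, q̄ = 0.00256 kg/kg → 0.00256 × 9000 / 9.8 = 2.35 mm
Layer 500–300 hPa: Δp = 200 hPa = 20000 Pa, q̄ = 0.00219 kg/kg → 0.00219 × 20000 / 9.8 = 4.47 mm
PW = 34.50 + 3.77 + 2.35 + 4.47 = 45.09 ≈ 45.1 mm.

PW ≈ 45.1 mm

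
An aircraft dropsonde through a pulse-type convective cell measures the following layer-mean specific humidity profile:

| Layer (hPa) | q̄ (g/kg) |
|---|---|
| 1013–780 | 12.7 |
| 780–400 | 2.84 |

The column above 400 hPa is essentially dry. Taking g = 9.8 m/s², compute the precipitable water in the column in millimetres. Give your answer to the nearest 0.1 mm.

PW ≈ 41.2 mm

Precipitable water is the column-integrated vapour mass per unit area: PW = (1/g) Σ q̄ Δp, with q in kg/kg and Δp in Pa (1 kg/m² of water = 1 mm).
Layer 1013–780 hPa: Δp = 233 hPa = 23300 Pa, q̄ = 0.0127 kg/kg → 0.0127 × 23300 / 9.8 = 30.19 mm
Layer 780–400 hPa: Δp = 380 hPa = 38000 Pa, q̄ = 0.00284 kg/kg → 0.00284 × 38000 / 9.8 = 11.01 mm
PW = 30.19 + 11.01 = 41.20 ≈ 41.2 mm.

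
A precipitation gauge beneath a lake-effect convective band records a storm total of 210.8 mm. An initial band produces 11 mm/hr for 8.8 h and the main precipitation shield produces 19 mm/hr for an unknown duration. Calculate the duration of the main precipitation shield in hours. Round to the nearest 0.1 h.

duration ≈ 6.0 h

Known phases: 11 × 8.8 = 96.8 mm.
Remaining depth = 210.8 − 96.8 = 114 mm.
Duration = 114 / 19 = 6.0 h.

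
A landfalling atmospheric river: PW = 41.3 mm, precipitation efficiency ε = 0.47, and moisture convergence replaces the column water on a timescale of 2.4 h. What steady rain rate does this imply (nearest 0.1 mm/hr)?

Each overturning extracts ε × PW = 0.47 × 41.3 = 19.411 mm.
Rate = ε·PW / τ = 19.411 / 2.4 h = 8.1 mm/hr.

R ≈ 8.1 mm/hr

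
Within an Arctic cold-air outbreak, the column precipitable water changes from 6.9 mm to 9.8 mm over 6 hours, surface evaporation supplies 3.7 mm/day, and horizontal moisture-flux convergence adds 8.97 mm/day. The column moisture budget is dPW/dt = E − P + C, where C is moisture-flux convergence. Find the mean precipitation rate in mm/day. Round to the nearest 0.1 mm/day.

dPW/dt = (9.8 − 6.9) mm / (6/24 day) = +11.600 mm/day.
P = E + C − dPW/dt = 3.7 + (8.97) − (+11.600) = 1.1 mm/day.

P ≈ 1.1 mm/day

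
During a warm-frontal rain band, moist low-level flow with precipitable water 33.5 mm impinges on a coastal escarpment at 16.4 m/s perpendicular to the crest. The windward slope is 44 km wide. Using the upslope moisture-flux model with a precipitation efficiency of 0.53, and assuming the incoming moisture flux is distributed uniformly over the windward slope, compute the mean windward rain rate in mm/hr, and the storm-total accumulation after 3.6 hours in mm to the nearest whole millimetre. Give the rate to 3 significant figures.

R ≈ 23.8 mm/hr; total ≈ 86 mm

Incoming column moisture flux per unit ridge length: F = V × PW = 16.4 × 33.5 = 549.4 mm·m/s.
Spread over the 44 km slope with efficiency ε = 0.53: R = ε·F/W = 0.53 × 549.4 / 44000 m = 6.618e-03 mm/s.
R = 6.618e-03 × 3600 = 23.8 mm/hr.
Over 3.6 h: total = 23.8 × 3.6 = 85.68 ≈ 86 mm.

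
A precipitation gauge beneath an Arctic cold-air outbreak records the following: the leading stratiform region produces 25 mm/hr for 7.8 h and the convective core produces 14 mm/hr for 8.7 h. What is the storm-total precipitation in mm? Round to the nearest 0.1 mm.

Total = Σ Rᵢ Δtᵢ = 25 × 7.8 + 14 × 8.7
      = 195 + 121.8 = 316.8 mm.

total ≈ 316.8 mm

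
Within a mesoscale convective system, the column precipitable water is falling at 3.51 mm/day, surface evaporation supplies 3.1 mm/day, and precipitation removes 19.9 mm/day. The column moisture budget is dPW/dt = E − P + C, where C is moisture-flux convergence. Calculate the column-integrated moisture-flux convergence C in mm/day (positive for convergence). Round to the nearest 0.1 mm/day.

dPW/dt = -3.51 mm/day.
C = dPW/dt − E + P = (-3.51) − 3.1 + 19.9 = 13.3 mm/day.

C ≈ 13.3 mm/day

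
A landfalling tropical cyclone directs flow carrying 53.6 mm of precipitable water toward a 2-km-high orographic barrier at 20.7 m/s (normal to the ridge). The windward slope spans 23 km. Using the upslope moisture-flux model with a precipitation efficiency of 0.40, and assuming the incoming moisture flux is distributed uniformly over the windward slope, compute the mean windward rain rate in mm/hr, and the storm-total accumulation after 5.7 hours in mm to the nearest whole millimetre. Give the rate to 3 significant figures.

R ≈ 69.5 mm/hr; total ≈ 396 mm

Incoming column moisture flux per unit ridge length: F = V × PW = 20.7 × 53.6 = 1109.52 mm·m/s.
Spread over the 23 km slope with efficiency ε = 0.40: R = ε·F/W = 0.40 × 1109.52 / 23000 m = 1.930e-02 mm/s.
R = 1.930e-02 × 3600 = 69.5 mm/hr.
Over 5.7 h: total = 69.5 × 5.7 = 396.15 ≈ 396 mm.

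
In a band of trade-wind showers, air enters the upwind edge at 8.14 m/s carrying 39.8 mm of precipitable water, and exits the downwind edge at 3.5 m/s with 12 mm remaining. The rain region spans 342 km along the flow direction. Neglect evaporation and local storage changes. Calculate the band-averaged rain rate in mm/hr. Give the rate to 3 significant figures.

R ≈ 2.97 mm/hr

Column moisture flux per unit crosswind length is F = V × PW.
Inflow: F_in = 8.14 × 39.8 = 323.972 mm·m/s
Outflow: F_out = 3.5 × 12 = 42 mm·m/s
Steady-state rate R = (F_in − F_out)/L = (323.972 − 42) / 342000 m = 8.245e-04 mm/s.
R = 8.245e-04 × 3600 = 2.97 mm/hr.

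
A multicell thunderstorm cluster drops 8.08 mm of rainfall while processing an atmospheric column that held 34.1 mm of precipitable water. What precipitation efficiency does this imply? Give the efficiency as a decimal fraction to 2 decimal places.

ε = rainfall / PW = 8.08 / 34.1 = 0.24.

ε ≈ 0.24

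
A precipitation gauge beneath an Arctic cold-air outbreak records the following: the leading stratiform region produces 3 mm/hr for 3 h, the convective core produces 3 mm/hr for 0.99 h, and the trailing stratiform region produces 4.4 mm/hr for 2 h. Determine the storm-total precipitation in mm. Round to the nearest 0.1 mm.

total ≈ 20.8 mm

Total = Σ Rᵢ Δtᵢ = 3 × 3 + 3 × 0.99 + 4.4 × 2
      = 9 + 2.97 + 8.8 = 20.8 mm.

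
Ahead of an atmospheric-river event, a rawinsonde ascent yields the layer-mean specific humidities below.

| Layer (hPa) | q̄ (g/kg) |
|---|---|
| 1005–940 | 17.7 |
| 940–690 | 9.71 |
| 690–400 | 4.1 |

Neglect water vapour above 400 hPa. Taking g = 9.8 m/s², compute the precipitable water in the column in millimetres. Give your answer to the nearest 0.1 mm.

PW ≈ 48.6 mm

Precipitable water is the column-integrated vapour mass per unit area: PW = (1/g) Σ q̄ Δp, with q in kg/kg and Δp in Pa (1 kg/m² of water = 1 mm).
Layer 1005–940 hPa: Δp = 65 hPa = 6500 Pa, q̄ = 0.0177 kg/kg → 0.0177 × 6500 / 9.8 = 11.74 mm
Layer 940–690 hPa: Δp = 250 hPa = 25000 Pa, q̄ = 0.00971 kg/kg → 0.00971 × 25000 / 9.8 = 24.77 mm
Layer 690–400 hPa: Δp = 290 hPa = 29000 Pa, q̄ = 0.0041 kg/kg → 0.0041 × 29000 / 9.8 = 12.13 mm
PW = 11.74 + 24.77 + 12.13 = 48.64 ≈ 48.6 mm.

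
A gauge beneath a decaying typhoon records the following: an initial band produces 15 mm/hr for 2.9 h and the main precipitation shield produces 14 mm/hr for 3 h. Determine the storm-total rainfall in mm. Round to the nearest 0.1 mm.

Total = Σ Rᵢ Δtᵢ = 15 × 2.9 + 14 × 3
      = 43.5 + 42 = 85.5 mm.

total ≈ 85.5 mm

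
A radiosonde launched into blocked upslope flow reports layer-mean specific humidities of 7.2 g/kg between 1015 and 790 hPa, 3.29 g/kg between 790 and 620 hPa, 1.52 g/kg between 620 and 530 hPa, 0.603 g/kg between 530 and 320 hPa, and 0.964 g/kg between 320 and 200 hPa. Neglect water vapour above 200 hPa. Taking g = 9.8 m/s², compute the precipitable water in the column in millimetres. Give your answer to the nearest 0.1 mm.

Precipitable water is the column-integrated vapour mass per unit area: PW = (1/g) Σ q̄ Δp, with q in kg/kg and Δp in Pa (1 kg/m² of water = 1 mm).
Layer 1015–790 hPa: Δp = 225 hPa = 22500 Pa, q̄ = 0.0072 kg/kg → 0.0072 × 22500 / 9.8 = 16.53 mm
Layer 790–620 hPa: Δp = 170 hPa = 17000 Pa, q̄ = 0.00329 kg/kg → 0.00329 × 17000 / 9.8 = 5.71 mm
Layer 620–530 hPa: Δp = 90 hPa = 9000 Pa, q̄ = 0.00152 kg/kg → 0.00152 × 9000 / 9.8 = 1.40 mm
Layer 530–320 hPa: Δp = 210 hPa = 21000 Pa, q̄ = 0.000603 kg/kg → 0.000603 × 21000 / 9.8 = 1.29 mm
Layer 320–200 hPa: Δp = 120 hPa = 12000 Pa, q̄ = 0.000964 kg/kg → 0.000964 × 12000 / 9.8 = 1.18 mm
PW = 16.53 + 5.71 + 1.40 + 1.29 + 1.18 = 26.11 ≈ 26.1 mm.

PW ≈ 26.1 mm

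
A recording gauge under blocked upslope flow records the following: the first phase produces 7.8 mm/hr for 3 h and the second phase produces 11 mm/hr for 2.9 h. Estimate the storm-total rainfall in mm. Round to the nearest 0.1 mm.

total ≈ 55.3 mm

Total = Σ Rᵢ Δtᵢ = 7.8 × 3 + 11 × 2.9
      = 23.4 + 31.9 = 55.3 mm.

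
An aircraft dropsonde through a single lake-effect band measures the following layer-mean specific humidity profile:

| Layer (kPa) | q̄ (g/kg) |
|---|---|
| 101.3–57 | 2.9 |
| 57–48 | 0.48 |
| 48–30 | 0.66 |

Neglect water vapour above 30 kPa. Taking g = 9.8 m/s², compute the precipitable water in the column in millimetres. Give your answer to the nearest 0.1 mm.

Precipitable water is the column-integrated vapour mass per unit area: PW = (1/g) Σ q̄ Δp, with q in kg/kg and Δp in Pa (1 kg/m² of water = 1 mm).
Layer 101.3–57 kPa: Δp = 443 hPa = 44300 Pa, q̄ = 0.0029 kg/kg → 0.0029 × 44300 / 9.8 = 13.11 mm
Layer 57–48 kPa: Δp = 90 hPa = 9000 Pa, q̄ = 0.00048 kg/kg → 0.00048 × 9000 / 9.8 = 0.44 mm
Layer 48–30 kPa: Δp = 180 hPa = 18000 Pa, q̄ = 0.00066 kg/kg → 0.00066 × 18000 / 9.8 = 1.21 mm
PW = 13.11 + 0.44 + 1.21 = 14.76 ≈ 14.8 mm.

PW ≈ 14.8 mm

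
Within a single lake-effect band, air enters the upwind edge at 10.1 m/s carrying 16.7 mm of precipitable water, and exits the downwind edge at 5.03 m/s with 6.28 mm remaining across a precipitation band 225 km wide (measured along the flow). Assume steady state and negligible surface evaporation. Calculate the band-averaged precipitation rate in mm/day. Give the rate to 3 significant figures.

Column moisture flux per unit crosswind length is F = V × PW.
Inflow: F_in = 10.1 × 16.7 = 168.67 mm·m/s
Outflow: F_out = 5.03 × 6.28 = 31.5884 mm·m/s
Steady-state rate R = (F_in − F_out)/L = (168.67 − 31.5884) / 225000 m = 6.093e-04 mm/s.
R = 6.093e-04 × 3600 × 24 = 52.6 mm/day.

R ≈ 52.6 mm/day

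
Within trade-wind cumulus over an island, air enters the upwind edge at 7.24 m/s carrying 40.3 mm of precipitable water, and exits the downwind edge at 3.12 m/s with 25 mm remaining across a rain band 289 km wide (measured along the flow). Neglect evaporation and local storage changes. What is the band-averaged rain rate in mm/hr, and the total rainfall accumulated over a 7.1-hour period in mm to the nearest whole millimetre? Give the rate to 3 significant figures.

Column moisture flux per unit crosswind length is F = V × PW.
Inflow: F_in = 7.24 × 40.3 = 291.772 mm·m/s
Outflow: F_out = 3.12 × 25 = 78 mm·m/s
Steady-state rate R = (F_in − F_out)/L = (291.772 − 78) / 289000 m = 7.397e-04 mm/s.
R = 7.397e-04 × 3600 = 2.66 mm/hr.
Over 7.1 h: total = 2.66 × 7.1 = 18.886 ≈ 19 mm.

R ≈ 2.66 mm/hr; total ≈ 19 mm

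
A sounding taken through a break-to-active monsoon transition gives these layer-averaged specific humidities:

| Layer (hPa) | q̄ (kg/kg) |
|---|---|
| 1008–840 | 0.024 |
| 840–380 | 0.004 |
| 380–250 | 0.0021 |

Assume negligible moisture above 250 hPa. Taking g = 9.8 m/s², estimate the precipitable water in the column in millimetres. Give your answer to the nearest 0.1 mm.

Precipitable water is the column-integrated vapour mass per unit area: PW = (1/g) Σ q̄ Δp, with q in kg/kg and Δp in Pa (1 kg/m² of water = 1 mm).
Layer 1008–840 hPa: Δp = 168 hPa = 16800 Pa, q̄ = 0.024 kg/kg → 0.024 × 16800 / 9.8 = 41.14 mm
Layer 840–380 hPa: Δp = 460 hPa = 46000 Pa, q̄ = 0.004 kg/kg → 0.004 × 46000 / 9.8 = 18.78 mm
Layer 380–250 hPa: Δp = 130 hPa = 13000 Pa, q̄ = 0.0021 kg/kg → 0.0021 × 13000 / 9.8 = 2.79 mm
PW = 41.14 + 18.78 + 2.79 = 62.71 ≈ 62.7 mm.

PW ≈ 62.7 mm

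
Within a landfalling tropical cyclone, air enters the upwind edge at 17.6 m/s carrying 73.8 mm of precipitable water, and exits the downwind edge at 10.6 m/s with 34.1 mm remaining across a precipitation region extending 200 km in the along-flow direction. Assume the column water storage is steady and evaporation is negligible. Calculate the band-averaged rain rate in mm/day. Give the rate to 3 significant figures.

Column moisture flux per unit crosswind length is F = V × PW.
Inflow: F_in = 17.6 × 73.8 = 1298.88 mm·m/s
Outflow: F_out = 10.6 × 34.1 = 361.46 mm·m/s
Steady-state rate R = (F_in − F_out)/L = (1298.88 − 361.46) / 200000 m = 4.687e-03 mm/s.
R = 4.687e-03 × 3600 × 24 = 405 mm/day.

R ≈ 405 mm/day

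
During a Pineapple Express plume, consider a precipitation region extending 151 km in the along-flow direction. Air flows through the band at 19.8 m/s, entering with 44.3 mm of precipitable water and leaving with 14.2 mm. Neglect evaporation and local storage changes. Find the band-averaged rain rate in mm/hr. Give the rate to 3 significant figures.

R ≈ 14.2 mm/hr

Column moisture flux per unit crosswind length is F = V × PW.
Inflow: F_in = 19.8 × 44.3 = 877.14 mm·m/s
Outflow: F_out = 19.8 × 14.2 = 281.16 mm·m/s
Steady-state rate R = (F_in − F_out)/L = (877.14 − 281.16) / 151000 m = 3.947e-03 mm/s.
R = 3.947e-03 × 3600 = 14.2 mm/hr.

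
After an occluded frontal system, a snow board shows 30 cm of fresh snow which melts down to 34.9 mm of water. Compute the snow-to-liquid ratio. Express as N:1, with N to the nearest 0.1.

ratio ≈ 8.6

Ratio = snow depth / SWE = 300 mm / 34.9 mm = 8.6, i.e. 8.6:1.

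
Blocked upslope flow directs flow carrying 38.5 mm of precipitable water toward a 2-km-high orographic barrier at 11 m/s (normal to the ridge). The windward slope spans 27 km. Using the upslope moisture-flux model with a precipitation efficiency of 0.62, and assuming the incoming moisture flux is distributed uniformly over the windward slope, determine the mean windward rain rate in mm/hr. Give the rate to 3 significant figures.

Incoming column moisture flux per unit ridge length: F = V × PW = 11 × 38.5 = 423.5 mm·m/s.
Spread over the 27 km slope with efficiency ε = 0.62: R = ε·F/W = 0.62 × 423.5 / 27000 m = 9.725e-03 mm/s.
R = 9.725e-03 × 3600 = 35.0 mm/hr.

R ≈ 35.0 mm/hr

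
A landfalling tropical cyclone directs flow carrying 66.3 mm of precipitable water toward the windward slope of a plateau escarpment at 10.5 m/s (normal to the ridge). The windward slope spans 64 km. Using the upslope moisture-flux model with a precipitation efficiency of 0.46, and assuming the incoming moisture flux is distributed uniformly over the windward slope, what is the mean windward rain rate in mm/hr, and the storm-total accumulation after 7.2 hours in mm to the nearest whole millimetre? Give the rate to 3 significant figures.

R ≈ 18.0 mm/hr; total ≈ 130 mm

Incoming column moisture flux per unit ridge length: F = V × PW = 10.5 × 66.3 = 696.15 mm·m/s.
Spread over the 64 km slope with efficiency ε = 0.46: R = ε·F/W = 0.46 × 696.15 / 64000 m = 5.004e-03 mm/s.
R = 5.004e-03 × 3600 = 18.0 mm/hr.
Over 7.2 h: total = 18.0 × 7.2 = 129.6 ≈ 130 mm.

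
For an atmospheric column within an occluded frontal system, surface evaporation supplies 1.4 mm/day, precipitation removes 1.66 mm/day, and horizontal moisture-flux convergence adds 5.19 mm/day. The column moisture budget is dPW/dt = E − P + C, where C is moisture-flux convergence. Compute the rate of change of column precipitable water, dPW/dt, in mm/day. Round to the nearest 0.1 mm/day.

dPW/dt ≈ 4.9 mm/day

dPW/dt = E − P + C = 1.4 − 1.66 + (5.19) = 4.9 mm/day.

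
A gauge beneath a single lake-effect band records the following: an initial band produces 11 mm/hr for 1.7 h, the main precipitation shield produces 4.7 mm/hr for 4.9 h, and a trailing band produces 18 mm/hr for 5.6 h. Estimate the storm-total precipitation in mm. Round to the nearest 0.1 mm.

total ≈ 142.5 mm

Total = Σ Rᵢ Δtᵢ = 11 × 1.7 + 4.7 × 4.9 + 18 × 5.6
      = 18.7 + 23.03 + 100.8 = 142.5 mm.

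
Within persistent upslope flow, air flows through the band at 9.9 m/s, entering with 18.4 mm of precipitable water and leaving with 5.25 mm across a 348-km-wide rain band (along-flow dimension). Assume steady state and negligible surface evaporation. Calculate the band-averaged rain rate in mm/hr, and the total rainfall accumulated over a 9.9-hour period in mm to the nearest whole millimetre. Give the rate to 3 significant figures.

R ≈ 1.35 mm/hr; total ≈ 13 mm

Column moisture flux per unit crosswind length is F = V × PW.
Inflow: F_in = 9.9 × 18.4 = 182.16 mm·m/s
Outflow: F_out = 9.9 × 5.25 = 51.975 mm·m/s
Steady-state rate R = (F_in − F_out)/L = (182.16 − 51.975) / 348000 m = 3.741e-04 mm/s.
R = 3.741e-04 × 3600 = 1.35 mm/hr.
Over 9.9 h: total = 1.35 × 9.9 = 13.365 ≈ 13 mm.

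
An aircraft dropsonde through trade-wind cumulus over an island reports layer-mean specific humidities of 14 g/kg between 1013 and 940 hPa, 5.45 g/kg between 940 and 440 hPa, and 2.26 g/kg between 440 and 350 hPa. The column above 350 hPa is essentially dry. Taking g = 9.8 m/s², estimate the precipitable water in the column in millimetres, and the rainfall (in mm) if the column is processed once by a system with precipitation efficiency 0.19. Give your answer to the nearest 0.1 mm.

PW ≈ 40.3 mm; rainfall ≈ 7.7 mm

Precipitable water is the column-integrated vapour mass per unit area: PW = (1/g) Σ q̄ Δp, with q in kg/kg and Δp in Pa (1 kg/m² of water = 1 mm).
Layer 1013–940 hPa: Δp = 73 hPa = 7300 Pa, q̄ = 0.014 kg/kg → 0.014 × 7300 / 9.8 = 10.43 mm
Layer 940–440 hPa: Δp = 500 hPa = 50000 Pa, q̄ = 0.00545 kg/kg → 0.00545 × 50000 / 9.8 = 27.81 mm
Layer 440–350 hPa: Δp = 90 hPa = 9000 Pa, q̄ = 0.00226 kg/kg → 0.00226 × 9000 / 9.8 = 2.08 mm
PW = 10.43 + 27.81 + 2.08 = 40.32 ≈ 40.3 mm.
Rainfall = ε × PW = 0.19 × 40.3 = 7.7 mm.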